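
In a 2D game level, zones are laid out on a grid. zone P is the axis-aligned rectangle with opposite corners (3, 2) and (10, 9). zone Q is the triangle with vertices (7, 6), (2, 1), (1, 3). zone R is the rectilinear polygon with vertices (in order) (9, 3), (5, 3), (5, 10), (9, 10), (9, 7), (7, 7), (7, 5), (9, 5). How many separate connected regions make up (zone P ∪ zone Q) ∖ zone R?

1

(zone P ∪ zone Q) ∖ zone R is a single connected region.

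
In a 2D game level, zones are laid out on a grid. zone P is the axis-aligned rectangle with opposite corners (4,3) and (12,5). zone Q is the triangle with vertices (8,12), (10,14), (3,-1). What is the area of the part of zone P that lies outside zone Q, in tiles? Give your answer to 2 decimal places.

|zone P| = 16, |zone P∩zone Q| = 0.8205.
|zone P ∖ zone Q| = |zone P| − |zone P∩zone Q| = 16 − 0.8205 = 15.18.

15.18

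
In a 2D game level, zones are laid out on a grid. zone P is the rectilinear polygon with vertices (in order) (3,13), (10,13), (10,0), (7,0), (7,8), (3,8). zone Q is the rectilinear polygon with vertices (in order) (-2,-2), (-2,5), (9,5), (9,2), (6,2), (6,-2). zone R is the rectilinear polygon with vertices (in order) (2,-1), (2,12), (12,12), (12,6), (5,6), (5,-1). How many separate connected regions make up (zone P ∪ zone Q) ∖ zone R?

2

(zone P ∪ zone Q) ∖ zone R splits into 2 disjoint pieces (area 7, area 59).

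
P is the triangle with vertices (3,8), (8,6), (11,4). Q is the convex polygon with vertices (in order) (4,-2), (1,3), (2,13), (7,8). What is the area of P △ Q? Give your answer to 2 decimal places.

50.76

|P| = 2, |Q| = 50, |P∩Q| = 0.6211.
|P △ Q| = |P| + |Q| − 2·|P∩Q| = 2 + 50 − 1.2422 = 50.76.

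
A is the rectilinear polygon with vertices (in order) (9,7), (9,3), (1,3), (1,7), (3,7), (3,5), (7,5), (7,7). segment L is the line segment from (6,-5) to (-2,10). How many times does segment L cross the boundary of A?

2

The segment meets the boundary at (1,4.375), (1.733,3).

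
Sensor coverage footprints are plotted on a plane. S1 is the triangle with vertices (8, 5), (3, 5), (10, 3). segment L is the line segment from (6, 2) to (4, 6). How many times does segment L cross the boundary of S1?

The segment meets the boundary at (4.75,4.5), (4.5,5).

2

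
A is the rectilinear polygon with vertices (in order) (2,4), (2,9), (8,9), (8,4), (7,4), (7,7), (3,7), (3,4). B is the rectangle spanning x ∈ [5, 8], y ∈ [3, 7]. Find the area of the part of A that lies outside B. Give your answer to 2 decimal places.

|A| = 18, |A∩B| = 3.
|A ∖ B| = |A| − |A∩B| = 18 − 3 = 15.00.

15.00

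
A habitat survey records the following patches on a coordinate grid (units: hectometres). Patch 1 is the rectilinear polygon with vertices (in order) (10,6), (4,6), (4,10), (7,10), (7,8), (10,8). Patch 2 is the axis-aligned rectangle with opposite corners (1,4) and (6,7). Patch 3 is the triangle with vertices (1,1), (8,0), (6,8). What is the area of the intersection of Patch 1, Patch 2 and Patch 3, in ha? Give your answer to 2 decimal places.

The intersection is the polygon with vertices (6,7), (6,6), (4.571,6), (5.286,7).
By the shoelace formula its area is 1.07.

1.07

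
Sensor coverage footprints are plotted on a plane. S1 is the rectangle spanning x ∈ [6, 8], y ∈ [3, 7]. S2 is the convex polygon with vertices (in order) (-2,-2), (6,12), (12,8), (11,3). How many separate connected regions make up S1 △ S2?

S1 △ S2 is a single connected region.

1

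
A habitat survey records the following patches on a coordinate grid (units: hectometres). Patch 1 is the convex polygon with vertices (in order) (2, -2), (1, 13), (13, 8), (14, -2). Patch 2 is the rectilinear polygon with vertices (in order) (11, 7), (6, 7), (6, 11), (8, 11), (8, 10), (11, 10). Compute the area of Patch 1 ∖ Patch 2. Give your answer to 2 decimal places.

133.13

|Patch 1| = 147.5, |Patch 1∩Patch 2| = 14.3667.
|Patch 1 ∖ Patch 2| = |Patch 1| − |Patch 1∩Patch 2| = 147.5 − 14.3667 = 133.13.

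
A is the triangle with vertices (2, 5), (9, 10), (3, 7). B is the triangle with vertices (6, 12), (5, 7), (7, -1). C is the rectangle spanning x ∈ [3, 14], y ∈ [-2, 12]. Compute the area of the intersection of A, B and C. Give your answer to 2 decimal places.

0.81

The intersection is the polygon with vertices (5.222,8.111), (6.259,8.63), (6.302,8.073), (5.033,7.167).
By the shoelace formula its area is 0.81.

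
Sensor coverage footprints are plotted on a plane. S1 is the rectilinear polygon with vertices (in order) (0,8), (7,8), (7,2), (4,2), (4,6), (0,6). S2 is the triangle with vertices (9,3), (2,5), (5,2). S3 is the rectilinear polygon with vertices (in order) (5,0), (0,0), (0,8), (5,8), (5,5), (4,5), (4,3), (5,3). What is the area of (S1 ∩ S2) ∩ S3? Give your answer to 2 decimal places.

|S1 ∩ S2| = 5.
|(S1 ∩ S2) ∩ S3| = 0.50.

0.50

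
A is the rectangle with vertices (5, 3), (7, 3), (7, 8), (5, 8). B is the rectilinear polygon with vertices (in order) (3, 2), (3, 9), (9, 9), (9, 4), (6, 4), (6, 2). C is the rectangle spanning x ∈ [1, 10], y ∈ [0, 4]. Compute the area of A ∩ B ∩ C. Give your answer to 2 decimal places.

1.00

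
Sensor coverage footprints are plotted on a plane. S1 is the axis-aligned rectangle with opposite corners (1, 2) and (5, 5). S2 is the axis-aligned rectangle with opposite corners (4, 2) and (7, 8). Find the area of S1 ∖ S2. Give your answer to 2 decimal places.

|S1∩S2|: x∈[4,5], y∈[2,5] → 1·3 = 3.
|S1| = 12.
|S1 ∖ S2| = |S1| − |S1∩S2| = 12 − 3 = 9.00.

9.00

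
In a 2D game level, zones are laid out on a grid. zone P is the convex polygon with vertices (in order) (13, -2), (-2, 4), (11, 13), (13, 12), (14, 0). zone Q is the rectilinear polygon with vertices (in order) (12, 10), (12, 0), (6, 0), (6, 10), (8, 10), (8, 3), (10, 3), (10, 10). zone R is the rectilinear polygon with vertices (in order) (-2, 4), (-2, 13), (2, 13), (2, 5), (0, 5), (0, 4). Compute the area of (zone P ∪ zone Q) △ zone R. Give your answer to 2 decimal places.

|zone P ∪ zone Q| = 128.4538.
|(zone P ∪ zone Q) ∩ zone R| = 3.5385.
|(zone P ∪ zone Q) △ zone R| = 128.4538 + 34 − 7.0769 = 155.38.

155.38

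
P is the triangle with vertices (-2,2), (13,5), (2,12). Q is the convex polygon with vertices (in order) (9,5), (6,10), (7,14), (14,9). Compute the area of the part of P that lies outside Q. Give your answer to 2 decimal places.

|P| = 69, |P∩Q| = 5.3999.
|P ∖ Q| = |P| − |P∩Q| = 69 − 5.3999 = 63.60.

63.60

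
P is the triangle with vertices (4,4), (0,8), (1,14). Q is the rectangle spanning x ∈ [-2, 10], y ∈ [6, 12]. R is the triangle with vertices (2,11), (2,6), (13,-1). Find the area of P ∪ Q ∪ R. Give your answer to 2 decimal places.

89.60

By inclusion–exclusion:
Individual areas: |P| = 14, |Q| = 72, |R| = 27.5.
|P∩Q| = 11.6667.
|P∩R| = 4.0375.
|Q∩R| = 11.4583.
|P∩Q∩R| = 3.2667.
|P ∪ Q ∪ R| = 113.5 − 27.1625 + 3.2667 = 89.60.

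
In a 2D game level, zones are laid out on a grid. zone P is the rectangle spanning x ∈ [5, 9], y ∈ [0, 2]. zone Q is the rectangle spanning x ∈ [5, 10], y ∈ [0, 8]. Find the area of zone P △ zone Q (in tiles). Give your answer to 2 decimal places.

|zone P∩zone Q|: x∈[5,9], y∈[0,2] → 4·2 = 8.
|zone P △ zone Q| = |zone P| + |zone Q| − 2·|zone P∩zone Q| = 8 + 40 − 16 = 32.00.

32.00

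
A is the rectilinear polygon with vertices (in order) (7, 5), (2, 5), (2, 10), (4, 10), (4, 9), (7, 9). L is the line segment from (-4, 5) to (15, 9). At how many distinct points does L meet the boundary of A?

The segment meets the boundary at (2,6.263), (7,7.316).

2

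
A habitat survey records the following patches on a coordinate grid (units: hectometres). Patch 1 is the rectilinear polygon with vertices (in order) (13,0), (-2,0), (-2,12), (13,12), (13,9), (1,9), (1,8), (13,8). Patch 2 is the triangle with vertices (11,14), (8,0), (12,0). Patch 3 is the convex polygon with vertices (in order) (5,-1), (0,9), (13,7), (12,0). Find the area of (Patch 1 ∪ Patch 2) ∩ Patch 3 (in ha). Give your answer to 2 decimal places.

77.92

The region (Patch 1 ∪ Patch 2) ∩ Patch 3 is the polygon with vertices (8,0), (4.5,0), (0,9), (1,8.846), (1,8), (6.5,8), (13,7), (12,0).
By the shoelace formula its area is 77.92.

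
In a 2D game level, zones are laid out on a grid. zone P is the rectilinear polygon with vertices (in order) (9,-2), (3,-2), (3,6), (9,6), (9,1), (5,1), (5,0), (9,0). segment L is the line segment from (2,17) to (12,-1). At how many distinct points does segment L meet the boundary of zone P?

2

The segment meets the boundary at (9,4.4), (8.111,6).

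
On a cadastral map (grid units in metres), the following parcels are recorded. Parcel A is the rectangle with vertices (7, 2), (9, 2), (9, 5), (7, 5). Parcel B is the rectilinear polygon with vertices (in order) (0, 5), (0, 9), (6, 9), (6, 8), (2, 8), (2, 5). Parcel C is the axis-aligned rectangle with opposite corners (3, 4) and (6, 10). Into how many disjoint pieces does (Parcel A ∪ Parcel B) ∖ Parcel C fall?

(Parcel A ∪ Parcel B) ∖ Parcel C splits into 2 disjoint pieces (area 6, area 9).

2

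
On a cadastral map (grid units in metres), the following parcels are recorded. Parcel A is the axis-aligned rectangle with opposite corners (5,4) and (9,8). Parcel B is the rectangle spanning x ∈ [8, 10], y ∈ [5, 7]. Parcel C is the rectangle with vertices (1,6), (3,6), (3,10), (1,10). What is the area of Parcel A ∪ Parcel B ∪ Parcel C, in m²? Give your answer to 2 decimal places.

By inclusion–exclusion:
Individual areas: |Parcel A| = 16, |Parcel B| = 4, |Parcel C| = 8.
|Parcel A∩Parcel B|: x∈[8,9], y∈[5,7] → 1·2 = 2.
|Parcel A∩Parcel C| = 0 (no overlap).
|Parcel B∩Parcel C| = 0 (no overlap).
|Parcel A∩Parcel B∩Parcel C| = 0.
|Parcel A ∪ Parcel B ∪ Parcel C| = 28 − 2 + 0 = 26.00.

26.00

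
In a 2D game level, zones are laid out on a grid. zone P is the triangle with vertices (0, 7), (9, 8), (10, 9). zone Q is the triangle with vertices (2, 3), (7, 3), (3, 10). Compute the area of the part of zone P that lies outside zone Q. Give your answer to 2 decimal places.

|zone P| = 4, |zone P∩zone Q| = 0.5261.
|zone P ∖ zone Q| = |zone P| − |zone P∩zone Q| = 4 − 0.5261 = 3.47.

3.47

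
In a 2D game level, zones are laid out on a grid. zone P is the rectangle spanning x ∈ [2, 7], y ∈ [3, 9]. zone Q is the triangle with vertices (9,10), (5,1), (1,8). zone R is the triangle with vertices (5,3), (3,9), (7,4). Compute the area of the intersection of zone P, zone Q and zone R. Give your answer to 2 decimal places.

The intersection is the polygon with vertices (6.143,3.571), (5,3), (3.154,8.539), (3.333,8.583), (6.571,4.536).
By the shoelace formula its area is 6.63.

6.63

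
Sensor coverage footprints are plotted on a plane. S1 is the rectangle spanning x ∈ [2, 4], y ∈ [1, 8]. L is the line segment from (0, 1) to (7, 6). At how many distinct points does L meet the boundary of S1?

2

The segment meets the boundary at (4,3.857), (2,2.429).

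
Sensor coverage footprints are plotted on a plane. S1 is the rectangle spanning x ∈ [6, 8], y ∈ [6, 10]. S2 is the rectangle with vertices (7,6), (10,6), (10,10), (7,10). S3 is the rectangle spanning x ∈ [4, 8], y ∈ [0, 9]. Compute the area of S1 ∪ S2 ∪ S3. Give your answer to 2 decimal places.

By inclusion–exclusion:
Individual areas: |S1| = 8, |S2| = 12, |S3| = 36.
|S1∩S2|: x∈[7,8], y∈[6,10] → 1·4 = 4.
|S1∩S3|: x∈[6,8], y∈[6,9] → 2·3 = 6.
|S2∩S3|: x∈[7,8], y∈[6,9] → 1·3 = 3.
|S1∩S2∩S3| = 3.
|S1 ∪ S2 ∪ S3| = 56 − 13 + 3 = 46.00.

46.00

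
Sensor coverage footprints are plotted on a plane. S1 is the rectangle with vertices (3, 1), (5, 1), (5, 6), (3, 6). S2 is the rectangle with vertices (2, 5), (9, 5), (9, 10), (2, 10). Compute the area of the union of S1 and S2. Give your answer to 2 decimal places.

By inclusion–exclusion:
Individual areas: |S1| = 10, |S2| = 35.
|S1∩S2|: x∈[3,5], y∈[5,6] → 2·1 = 2.
|S1 ∪ S2| = 45 − 2 = 43.00.

43.00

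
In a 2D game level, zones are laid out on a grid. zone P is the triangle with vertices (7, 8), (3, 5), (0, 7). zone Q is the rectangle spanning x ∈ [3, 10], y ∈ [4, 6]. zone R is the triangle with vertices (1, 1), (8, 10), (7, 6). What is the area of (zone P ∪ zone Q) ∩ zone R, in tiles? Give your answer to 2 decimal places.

|zone P ∪ zone Q| = 21.8333.
|(zone P ∪ zone Q) ∩ zone R| = 3.63.

3.63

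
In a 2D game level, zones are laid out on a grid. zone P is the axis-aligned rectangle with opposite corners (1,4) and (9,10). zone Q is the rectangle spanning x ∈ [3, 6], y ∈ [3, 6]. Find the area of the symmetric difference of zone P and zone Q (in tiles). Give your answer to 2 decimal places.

45.00

|zone P∩zone Q|: x∈[3,6], y∈[4,6] → 3·2 = 6.
|zone P △ zone Q| = |zone P| + |zone Q| − 2·|zone P∩zone Q| = 48 + 9 − 12 = 45.00.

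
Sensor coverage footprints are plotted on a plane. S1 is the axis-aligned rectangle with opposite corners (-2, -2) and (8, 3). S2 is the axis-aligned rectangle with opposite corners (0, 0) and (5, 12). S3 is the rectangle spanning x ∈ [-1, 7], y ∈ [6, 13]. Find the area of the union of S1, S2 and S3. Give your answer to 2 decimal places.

By inclusion–exclusion:
Individual areas: |S1| = 50, |S2| = 60, |S3| = 56.
|S1∩S2|: x∈[0,5], y∈[0,3] → 5·3 = 15.
|S1∩S3| = 0 (no overlap).
|S2∩S3|: x∈[0,5], y∈[6,12] → 5·6 = 30.
|S1∩S2∩S3| = 0.
|S1 ∪ S2 ∪ S3| = 166 − 45 + 0 = 121.00.

121.00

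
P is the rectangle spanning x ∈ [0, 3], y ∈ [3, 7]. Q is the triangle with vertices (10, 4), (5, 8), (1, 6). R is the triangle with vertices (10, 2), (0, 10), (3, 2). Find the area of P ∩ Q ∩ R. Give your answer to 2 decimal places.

The intersection is the polygon with vertices (1.546,5.879), (1.421,6.21), (3,7), (3,5.556).
By the shoelace formula its area is 1.36.

1.36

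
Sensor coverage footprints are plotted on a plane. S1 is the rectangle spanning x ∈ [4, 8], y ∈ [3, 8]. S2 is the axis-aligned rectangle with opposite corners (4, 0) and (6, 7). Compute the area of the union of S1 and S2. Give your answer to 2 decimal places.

By inclusion–exclusion:
Individual areas: |S1| = 20, |S2| = 14.
|S1∩S2|: x∈[4,6], y∈[3,7] → 2·4 = 8.
|S1 ∪ S2| = 34 − 8 = 26.00.

26.00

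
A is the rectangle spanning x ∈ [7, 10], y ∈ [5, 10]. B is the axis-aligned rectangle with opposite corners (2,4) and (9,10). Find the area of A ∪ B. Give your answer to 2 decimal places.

By inclusion–exclusion:
Individual areas: |A| = 15, |B| = 42.
|A∩B|: x∈[7,9], y∈[5,10] → 2·5 = 10.
|A ∪ B| = 57 − 10 = 47.00.

47.00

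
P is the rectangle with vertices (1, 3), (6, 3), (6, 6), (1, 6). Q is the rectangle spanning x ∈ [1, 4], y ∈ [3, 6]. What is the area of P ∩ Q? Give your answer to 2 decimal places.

9.00

|P∩Q|: x∈[1,4], y∈[3,6] → 3·3 = 9.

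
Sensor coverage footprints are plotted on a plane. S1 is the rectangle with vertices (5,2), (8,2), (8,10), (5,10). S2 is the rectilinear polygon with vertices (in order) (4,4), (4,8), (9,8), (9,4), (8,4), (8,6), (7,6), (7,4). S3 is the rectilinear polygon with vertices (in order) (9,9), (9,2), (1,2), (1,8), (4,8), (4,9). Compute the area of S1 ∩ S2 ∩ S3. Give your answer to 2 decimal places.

10.00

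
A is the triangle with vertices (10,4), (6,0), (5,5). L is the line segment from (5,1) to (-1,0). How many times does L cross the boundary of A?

The segment lies entirely outside A and never meets its boundary.

0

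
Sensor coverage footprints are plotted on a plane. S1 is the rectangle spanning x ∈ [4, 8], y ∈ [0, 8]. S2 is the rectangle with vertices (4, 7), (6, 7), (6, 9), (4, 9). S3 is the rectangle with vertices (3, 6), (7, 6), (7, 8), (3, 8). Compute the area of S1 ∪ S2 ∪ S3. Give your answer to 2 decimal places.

36.00

By inclusion–exclusion:
Individual areas: |S1| = 32, |S2| = 4, |S3| = 8.
|S1∩S2|: x∈[4,6], y∈[7,8] → 2·1 = 2.
|S1∩S3|: x∈[4,7], y∈[6,8] → 3·2 = 6.
|S2∩S3|: x∈[4,6], y∈[7,8] → 2·1 = 2.
|S1∩S2∩S3| = 2.
|S1 ∪ S2 ∪ S3| = 44 − 10 + 2 = 36.00.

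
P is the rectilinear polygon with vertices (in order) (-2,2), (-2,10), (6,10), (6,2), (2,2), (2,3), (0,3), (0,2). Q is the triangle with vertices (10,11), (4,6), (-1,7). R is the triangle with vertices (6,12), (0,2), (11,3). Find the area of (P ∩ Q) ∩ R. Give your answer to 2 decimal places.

6.59

The region (P ∩ Q) ∩ R is the polygon with vertices (4,6), (2.571,6.286), (4.116,8.861), (6,9.546), (6,7.667).
By the shoelace formula its area is 6.59.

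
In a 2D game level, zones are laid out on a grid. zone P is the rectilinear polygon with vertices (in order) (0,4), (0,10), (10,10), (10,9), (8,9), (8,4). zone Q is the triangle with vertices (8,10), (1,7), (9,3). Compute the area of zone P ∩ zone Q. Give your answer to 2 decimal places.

The intersection is the polygon with vertices (8,9), (8,4), (7,4), (1,7), (8,10), (8.143,9).
By the shoelace formula its area is 22.57.

22.57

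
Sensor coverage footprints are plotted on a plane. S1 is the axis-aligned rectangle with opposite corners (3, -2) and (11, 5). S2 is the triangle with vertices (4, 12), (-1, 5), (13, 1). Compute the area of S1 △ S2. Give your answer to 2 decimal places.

|S1| = 56, |S2| = 59, |S1∩S2| = 17.2958.
|S1 △ S2| = |S1| + |S2| − 2·|S1∩S2| = 56 + 59 − 34.5916 = 80.41.

80.41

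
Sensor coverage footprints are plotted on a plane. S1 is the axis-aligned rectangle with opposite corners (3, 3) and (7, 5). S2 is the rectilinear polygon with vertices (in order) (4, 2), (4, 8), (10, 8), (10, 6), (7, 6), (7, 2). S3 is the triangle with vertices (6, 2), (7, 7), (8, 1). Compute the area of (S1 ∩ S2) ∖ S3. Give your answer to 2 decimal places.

|S1 ∩ S2| = 6.
|(S1 ∩ S2) ∩ S3| = 1.2.
|(S1 ∩ S2) ∖ S3| = 6 − 1.2 = 4.80.

4.80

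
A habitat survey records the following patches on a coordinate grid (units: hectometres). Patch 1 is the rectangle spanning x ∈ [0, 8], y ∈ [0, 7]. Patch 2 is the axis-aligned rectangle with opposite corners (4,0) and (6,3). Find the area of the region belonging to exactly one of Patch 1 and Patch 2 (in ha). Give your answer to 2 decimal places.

50.00

|Patch 1∩Patch 2|: x∈[4,6], y∈[0,3] → 2·3 = 6.
|Patch 1 △ Patch 2| = |Patch 1| + |Patch 2| − 2·|Patch 1∩Patch 2| = 56 + 6 − 12 = 50.00.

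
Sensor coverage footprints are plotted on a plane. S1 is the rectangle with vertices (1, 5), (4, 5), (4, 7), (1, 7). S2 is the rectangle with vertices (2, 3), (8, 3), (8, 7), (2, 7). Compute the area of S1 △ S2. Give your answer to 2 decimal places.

|S1∩S2|: x∈[2,4], y∈[5,7] → 2·2 = 4.
|S1 △ S2| = |S1| + |S2| − 2·|S1∩S2| = 6 + 24 − 8 = 22.00.

22.00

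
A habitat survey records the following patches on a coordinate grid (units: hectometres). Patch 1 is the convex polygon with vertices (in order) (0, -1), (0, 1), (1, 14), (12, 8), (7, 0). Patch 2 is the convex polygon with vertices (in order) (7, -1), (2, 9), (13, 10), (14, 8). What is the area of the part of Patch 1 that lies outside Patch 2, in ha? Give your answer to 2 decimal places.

60.55

|Patch 1| = 112, |Patch 1∩Patch 2| = 51.4485.
|Patch 1 ∖ Patch 2| = |Patch 1| − |Patch 1∩Patch 2| = 112 − 51.4485 = 60.55.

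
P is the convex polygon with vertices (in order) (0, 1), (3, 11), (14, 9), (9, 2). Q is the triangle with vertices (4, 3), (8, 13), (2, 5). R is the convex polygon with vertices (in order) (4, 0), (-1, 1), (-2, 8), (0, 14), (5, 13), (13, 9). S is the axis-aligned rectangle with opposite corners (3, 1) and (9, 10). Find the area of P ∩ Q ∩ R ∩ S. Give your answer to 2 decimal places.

11.26

The intersection is the polygon with vertices (3,4), (3,6.333), (5.75,10), (6.8,10), (4,3).
By the shoelace formula its area is 11.26.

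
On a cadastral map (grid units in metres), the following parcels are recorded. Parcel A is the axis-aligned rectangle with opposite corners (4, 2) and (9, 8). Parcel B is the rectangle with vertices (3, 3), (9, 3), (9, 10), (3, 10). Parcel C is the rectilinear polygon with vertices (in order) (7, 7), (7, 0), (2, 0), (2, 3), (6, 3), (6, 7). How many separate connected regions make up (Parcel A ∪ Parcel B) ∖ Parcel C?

(Parcel A ∪ Parcel B) ∖ Parcel C is a single connected region.

1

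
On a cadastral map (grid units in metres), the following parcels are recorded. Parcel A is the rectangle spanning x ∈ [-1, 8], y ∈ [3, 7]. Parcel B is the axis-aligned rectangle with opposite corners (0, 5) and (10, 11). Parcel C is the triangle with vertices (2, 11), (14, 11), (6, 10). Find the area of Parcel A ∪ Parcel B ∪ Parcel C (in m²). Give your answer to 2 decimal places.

81.00

By inclusion–exclusion:
Individual areas: |Parcel A| = 36, |Parcel B| = 60, |Parcel C| = 6.
|Parcel A∩Parcel B|: x∈[0,8], y∈[5,7] → 8·2 = 16.
|Parcel A∩Parcel C| = 0.
|Parcel B∩Parcel C| = 5.
|Parcel A∩Parcel B∩Parcel C| = 0.
|Parcel A ∪ Parcel B ∪ Parcel C| = 102 − 21 + 0 = 81.00.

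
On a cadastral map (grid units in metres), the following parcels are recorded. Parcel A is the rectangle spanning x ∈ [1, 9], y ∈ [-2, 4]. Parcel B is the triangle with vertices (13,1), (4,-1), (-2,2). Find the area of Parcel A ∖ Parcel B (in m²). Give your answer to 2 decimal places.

|Parcel A| = 48, |Parcel A∩Parcel B| = 15.2389.
|Parcel A ∖ Parcel B| = |Parcel A| − |Parcel A∩Parcel B| = 48 − 15.2389 = 32.76.

32.76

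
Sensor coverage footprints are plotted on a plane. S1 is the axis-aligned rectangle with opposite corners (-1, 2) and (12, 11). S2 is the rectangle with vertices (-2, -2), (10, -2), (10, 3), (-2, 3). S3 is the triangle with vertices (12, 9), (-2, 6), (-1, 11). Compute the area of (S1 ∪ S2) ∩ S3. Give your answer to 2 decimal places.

The region (S1 ∪ S2) ∩ S3 is the polygon with vertices (-1,11), (12,9), (-1,6.214).
By the shoelace formula its area is 31.11.

31.11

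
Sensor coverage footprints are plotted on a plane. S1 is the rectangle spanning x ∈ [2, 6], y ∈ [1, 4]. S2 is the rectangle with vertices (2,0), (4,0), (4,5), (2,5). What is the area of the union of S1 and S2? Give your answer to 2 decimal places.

By inclusion–exclusion:
Individual areas: |S1| = 12, |S2| = 10.
|S1∩S2|: x∈[2,4], y∈[1,4] → 2·3 = 6.
|S1 ∪ S2| = 22 − 6 = 16.00.

16.00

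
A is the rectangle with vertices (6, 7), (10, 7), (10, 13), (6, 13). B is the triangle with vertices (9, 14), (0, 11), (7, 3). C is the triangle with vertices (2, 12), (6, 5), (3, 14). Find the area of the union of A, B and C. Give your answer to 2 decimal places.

58.60

By inclusion–exclusion:
Individual areas: |A| = 24, |B| = 46.5, |C| = 7.5.
|A∩B| = 13.6364.
|A∩C| = 0.
|B∩C| = 5.76.
|A∩B∩C| = 0.
|A ∪ B ∪ C| = 78 − 19.3964 + 0 = 58.60.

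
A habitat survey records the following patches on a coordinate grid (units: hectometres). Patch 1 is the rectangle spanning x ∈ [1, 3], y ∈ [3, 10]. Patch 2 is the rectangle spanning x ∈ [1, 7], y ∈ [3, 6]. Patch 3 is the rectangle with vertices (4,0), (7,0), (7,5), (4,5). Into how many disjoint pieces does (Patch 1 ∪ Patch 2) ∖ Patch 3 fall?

1

(Patch 1 ∪ Patch 2) ∖ Patch 3 is a single connected region.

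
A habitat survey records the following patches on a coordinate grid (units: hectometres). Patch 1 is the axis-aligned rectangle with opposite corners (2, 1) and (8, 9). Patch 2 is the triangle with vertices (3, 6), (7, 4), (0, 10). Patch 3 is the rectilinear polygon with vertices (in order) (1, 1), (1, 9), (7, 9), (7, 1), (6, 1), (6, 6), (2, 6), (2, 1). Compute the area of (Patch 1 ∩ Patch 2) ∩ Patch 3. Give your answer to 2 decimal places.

|Patch 1 ∩ Patch 2| = 4.0476.
|(Patch 1 ∩ Patch 2) ∩ Patch 3| = 2.56.

2.56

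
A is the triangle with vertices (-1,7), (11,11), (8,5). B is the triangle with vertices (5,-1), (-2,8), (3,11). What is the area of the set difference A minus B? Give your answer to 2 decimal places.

|A| = 30, |A∩B| = 5.9514.
|A ∖ B| = |A| − |A∩B| = 30 − 5.9514 = 24.05.

24.05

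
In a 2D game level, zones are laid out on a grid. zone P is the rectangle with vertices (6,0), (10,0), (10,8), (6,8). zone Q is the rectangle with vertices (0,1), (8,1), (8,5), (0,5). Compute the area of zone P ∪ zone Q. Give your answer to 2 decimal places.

By inclusion–exclusion:
Individual areas: |zone P| = 32, |zone Q| = 32.
|zone P∩zone Q|: x∈[6,8], y∈[1,5] → 2·4 = 8.
|zone P ∪ zone Q| = 64 − 8 = 56.00.

56.00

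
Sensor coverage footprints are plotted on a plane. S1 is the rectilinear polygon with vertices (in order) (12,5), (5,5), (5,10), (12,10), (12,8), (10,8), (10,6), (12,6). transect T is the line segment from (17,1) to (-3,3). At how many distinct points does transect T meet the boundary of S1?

0

The segment lies entirely outside S1 and never meets its boundary.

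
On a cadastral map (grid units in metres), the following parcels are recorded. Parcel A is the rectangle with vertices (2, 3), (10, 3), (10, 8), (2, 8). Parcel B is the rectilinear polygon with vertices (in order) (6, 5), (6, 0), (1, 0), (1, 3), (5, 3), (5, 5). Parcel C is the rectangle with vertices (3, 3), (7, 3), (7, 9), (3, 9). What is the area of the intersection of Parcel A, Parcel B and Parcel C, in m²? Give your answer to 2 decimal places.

2.00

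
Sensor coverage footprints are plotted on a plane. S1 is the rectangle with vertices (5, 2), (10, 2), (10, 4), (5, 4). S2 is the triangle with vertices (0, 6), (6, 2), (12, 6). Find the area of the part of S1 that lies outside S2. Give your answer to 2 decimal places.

5.33

|S1| = 10, |S1∩S2| = 4.6667.
|S1 ∖ S2| = |S1| − |S1∩S2| = 10 − 4.6667 = 5.33.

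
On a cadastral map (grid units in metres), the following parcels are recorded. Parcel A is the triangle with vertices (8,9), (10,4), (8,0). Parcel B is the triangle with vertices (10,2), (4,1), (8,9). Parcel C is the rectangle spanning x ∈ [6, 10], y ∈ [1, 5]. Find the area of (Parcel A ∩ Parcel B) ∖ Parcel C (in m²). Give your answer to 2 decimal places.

2.29

|Parcel A ∩ Parcel B| = 6.6061.
|(Parcel A ∩ Parcel B) ∩ Parcel C| = 4.3203.
|(Parcel A ∩ Parcel B) ∖ Parcel C| = 6.6061 − 4.3203 = 2.29.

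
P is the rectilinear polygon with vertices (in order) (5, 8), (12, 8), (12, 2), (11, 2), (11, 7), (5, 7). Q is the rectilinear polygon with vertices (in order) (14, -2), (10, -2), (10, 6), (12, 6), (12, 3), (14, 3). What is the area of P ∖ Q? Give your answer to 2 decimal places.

|P| = 12, |P∩Q| = 4.
|P ∖ Q| = |P| − |P∩Q| = 12 − 4 = 8.00.

8.00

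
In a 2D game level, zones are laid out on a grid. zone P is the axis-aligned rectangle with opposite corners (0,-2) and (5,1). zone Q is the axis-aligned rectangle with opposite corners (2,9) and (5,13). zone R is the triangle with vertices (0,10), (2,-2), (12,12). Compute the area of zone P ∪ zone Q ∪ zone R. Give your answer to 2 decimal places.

By inclusion–exclusion:
Individual areas: |zone P| = 15, |zone Q| = 12, |zone R| = 74.
|zone P∩zone Q| = 0 (no overlap).
|zone P∩zone R| = 3.9643.
|zone Q∩zone R| = 4.75.
|zone P∩zone Q∩zone R| = 0.
|zone P ∪ zone Q ∪ zone R| = 101 − 8.7143 + 0 = 92.29.

92.29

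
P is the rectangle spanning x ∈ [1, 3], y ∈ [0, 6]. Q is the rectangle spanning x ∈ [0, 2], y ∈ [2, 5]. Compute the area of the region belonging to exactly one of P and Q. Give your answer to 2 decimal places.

12.00

|P∩Q|: x∈[1,2], y∈[2,5] → 1·3 = 3.
|P △ Q| = |P| + |Q| − 2·|P∩Q| = 12 + 6 − 6 = 12.00.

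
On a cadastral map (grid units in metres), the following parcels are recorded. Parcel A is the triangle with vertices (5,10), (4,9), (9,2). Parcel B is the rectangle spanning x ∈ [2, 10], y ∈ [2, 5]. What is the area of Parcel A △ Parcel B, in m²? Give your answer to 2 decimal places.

|Parcel A| = 6, |Parcel B| = 24, |Parcel A∩Parcel B| = 0.9643.
|Parcel A △ Parcel B| = |Parcel A| + |Parcel B| − 2·|Parcel A∩Parcel B| = 6 + 24 − 1.9286 = 28.07.

28.07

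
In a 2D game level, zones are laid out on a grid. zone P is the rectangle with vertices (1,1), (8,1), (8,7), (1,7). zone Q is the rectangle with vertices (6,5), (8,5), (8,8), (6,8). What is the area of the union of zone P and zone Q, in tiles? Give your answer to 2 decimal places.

By inclusion–exclusion:
Individual areas: |zone P| = 42, |zone Q| = 6.
|zone P∩zone Q|: x∈[6,8], y∈[5,7] → 2·2 = 4.
|zone P ∪ zone Q| = 48 − 4 = 44.00.

44.00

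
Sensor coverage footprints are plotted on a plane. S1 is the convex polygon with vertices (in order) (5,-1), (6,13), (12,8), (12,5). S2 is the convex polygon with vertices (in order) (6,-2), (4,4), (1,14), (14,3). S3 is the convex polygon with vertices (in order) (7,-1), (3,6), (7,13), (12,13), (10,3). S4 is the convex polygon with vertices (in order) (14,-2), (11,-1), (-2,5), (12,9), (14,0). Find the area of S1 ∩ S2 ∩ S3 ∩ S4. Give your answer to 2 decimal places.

26.92

The intersection is the polygon with vertices (10.069,3.345), (7.1,0.8), (5.567,1.508), (5.222,2.111), (5.583,7.167), (8.194,7.913), (10.579,5.895).
By the shoelace formula its area is 26.92.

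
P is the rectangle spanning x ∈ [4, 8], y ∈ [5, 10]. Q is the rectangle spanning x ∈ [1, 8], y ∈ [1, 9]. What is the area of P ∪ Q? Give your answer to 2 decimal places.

60.00

By inclusion–exclusion:
Individual areas: |P| = 20, |Q| = 56.
|P∩Q|: x∈[4,8], y∈[5,9] → 4·4 = 16.
|P ∪ Q| = 76 − 16 = 60.00.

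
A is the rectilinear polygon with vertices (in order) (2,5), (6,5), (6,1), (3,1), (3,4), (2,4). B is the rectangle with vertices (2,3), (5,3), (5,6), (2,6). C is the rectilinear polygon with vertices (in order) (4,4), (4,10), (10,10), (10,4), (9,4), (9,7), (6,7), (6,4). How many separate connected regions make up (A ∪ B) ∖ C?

1

(A ∪ B) ∖ C is a single connected region.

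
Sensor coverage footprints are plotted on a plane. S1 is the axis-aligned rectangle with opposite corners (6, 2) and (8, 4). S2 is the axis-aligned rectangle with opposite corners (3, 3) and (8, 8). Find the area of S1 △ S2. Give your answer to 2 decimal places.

|S1∩S2|: x∈[6,8], y∈[3,4] → 2·1 = 2.
|S1 △ S2| = |S1| + |S2| − 2·|S1∩S2| = 4 + 25 − 4 = 25.00.

25.00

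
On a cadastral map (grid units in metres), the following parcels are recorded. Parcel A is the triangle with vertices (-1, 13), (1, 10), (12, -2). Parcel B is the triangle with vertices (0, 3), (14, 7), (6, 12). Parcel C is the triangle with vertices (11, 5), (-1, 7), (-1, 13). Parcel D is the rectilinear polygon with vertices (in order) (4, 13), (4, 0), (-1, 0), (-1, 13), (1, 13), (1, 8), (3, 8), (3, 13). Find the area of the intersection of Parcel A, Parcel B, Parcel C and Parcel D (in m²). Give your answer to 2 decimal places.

The intersection is the polygon with vertices (4,7.231), (4,6.727), (3.123,7.684), (3.333,8).
By the shoelace formula its area is 0.41.

0.41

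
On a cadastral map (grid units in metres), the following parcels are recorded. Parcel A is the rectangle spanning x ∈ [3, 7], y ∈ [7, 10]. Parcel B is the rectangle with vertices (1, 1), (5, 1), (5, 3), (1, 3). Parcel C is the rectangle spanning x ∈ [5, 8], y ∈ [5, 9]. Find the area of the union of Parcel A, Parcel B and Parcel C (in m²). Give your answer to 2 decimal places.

By inclusion–exclusion:
Individual areas: |Parcel A| = 12, |Parcel B| = 8, |Parcel C| = 12.
|Parcel A∩Parcel B| = 0 (no overlap).
|Parcel A∩Parcel C|: x∈[5,7], y∈[7,9] → 2·2 = 4.
|Parcel B∩Parcel C| = 0 (no overlap).
|Parcel A∩Parcel B∩Parcel C| = 0.
|Parcel A ∪ Parcel B ∪ Parcel C| = 32 − 4 + 0 = 28.00.

28.00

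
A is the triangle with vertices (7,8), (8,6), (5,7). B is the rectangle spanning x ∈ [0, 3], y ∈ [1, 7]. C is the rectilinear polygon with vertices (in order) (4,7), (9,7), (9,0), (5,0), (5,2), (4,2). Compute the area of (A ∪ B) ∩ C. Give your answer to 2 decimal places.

1.25

The region (A ∪ B) ∩ C is the polygon with vertices (8,6), (5,7), (7.5,7).
By the shoelace formula its area is 1.25.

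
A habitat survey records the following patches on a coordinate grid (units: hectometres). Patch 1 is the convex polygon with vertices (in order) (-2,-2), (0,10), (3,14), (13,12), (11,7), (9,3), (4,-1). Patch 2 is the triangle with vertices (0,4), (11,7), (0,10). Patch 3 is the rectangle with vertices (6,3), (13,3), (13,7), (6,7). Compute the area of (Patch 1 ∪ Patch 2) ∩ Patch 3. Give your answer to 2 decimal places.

The region (Patch 1 ∪ Patch 2) ∩ Patch 3 is the polygon with vertices (9,3), (6,3), (6,7), (11,7).
By the shoelace formula its area is 16.00.

16.00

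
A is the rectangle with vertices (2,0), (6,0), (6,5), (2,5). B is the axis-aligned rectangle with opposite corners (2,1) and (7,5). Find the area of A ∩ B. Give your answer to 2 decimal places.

16.00

|A∩B|: x∈[2,6], y∈[1,5] → 4·4 = 16.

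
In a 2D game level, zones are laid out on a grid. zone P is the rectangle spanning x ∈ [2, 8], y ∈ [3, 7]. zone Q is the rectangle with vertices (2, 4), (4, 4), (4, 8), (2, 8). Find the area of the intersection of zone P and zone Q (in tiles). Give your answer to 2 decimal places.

|zone P∩zone Q|: x∈[2,4], y∈[4,7] → 2·3 = 6.

6.00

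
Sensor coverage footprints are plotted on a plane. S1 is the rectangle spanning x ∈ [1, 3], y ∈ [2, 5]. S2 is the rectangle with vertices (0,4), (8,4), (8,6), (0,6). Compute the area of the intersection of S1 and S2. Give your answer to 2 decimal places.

2.00

|S1∩S2|: x∈[1,3], y∈[4,5] → 2·1 = 2.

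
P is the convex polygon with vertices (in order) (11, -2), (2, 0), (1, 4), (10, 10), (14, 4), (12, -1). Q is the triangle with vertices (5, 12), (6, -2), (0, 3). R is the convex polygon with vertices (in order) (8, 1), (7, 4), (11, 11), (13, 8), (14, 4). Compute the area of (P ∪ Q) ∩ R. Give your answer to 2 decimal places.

30.29

The region (P ∪ Q) ∩ R is the polygon with vertices (14,4), (8,1), (7,4), (10.231,9.654).
By the shoelace formula its area is 30.29.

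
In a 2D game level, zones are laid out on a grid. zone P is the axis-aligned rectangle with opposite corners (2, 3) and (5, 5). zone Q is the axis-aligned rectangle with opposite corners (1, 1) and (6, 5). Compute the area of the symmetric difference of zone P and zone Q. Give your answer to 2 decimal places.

14.00

|zone P∩zone Q|: x∈[2,5], y∈[3,5] → 3·2 = 6.
|zone P △ zone Q| = |zone P| + |zone Q| − 2·|zone P∩zone Q| = 6 + 20 − 12 = 14.00.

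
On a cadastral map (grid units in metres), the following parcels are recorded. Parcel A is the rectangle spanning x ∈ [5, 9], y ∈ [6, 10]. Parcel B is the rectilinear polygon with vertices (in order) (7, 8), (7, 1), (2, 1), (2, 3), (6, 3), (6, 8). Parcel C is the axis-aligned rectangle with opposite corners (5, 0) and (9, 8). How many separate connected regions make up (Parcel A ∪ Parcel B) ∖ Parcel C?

(Parcel A ∪ Parcel B) ∖ Parcel C splits into 2 disjoint pieces (area 8, area 6).

2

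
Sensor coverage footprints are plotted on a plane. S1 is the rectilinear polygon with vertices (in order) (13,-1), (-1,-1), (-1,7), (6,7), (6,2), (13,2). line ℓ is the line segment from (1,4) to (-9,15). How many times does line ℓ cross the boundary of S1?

1

The segment meets the boundary at (-1,6.2).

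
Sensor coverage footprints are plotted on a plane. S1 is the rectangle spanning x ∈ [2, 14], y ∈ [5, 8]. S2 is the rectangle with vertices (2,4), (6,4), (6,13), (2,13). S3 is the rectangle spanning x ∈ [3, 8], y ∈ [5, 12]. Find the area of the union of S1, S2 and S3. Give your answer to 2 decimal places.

68.00

By inclusion–exclusion:
Individual areas: |S1| = 36, |S2| = 36, |S3| = 35.
|S1∩S2|: x∈[2,6], y∈[5,8] → 4·3 = 12.
|S1∩S3|: x∈[3,8], y∈[5,8] → 5·3 = 15.
|S2∩S3|: x∈[3,6], y∈[5,12] → 3·7 = 21.
|S1∩S2∩S3| = 9.
|S1 ∪ S2 ∪ S3| = 107 − 48 + 9 = 68.00.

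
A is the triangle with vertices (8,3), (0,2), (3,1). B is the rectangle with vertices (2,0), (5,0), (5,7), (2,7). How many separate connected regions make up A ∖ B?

A ∖ B splits into 2 disjoint pieces (area 1.2375, area 0.9167).

2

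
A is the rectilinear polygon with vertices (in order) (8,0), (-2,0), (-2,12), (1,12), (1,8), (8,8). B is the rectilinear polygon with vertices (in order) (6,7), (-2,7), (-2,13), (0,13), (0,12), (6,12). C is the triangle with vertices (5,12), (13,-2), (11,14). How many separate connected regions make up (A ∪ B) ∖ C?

1

(A ∪ B) ∖ C is a single connected region.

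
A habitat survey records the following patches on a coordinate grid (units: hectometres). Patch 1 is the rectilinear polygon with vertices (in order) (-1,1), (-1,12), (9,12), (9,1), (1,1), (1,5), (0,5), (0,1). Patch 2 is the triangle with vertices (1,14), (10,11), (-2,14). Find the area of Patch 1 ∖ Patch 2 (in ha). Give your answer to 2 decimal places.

105.54

|Patch 1| = 106, |Patch 1∩Patch 2| = 0.4583.
|Patch 1 ∖ Patch 2| = |Patch 1| − |Patch 1∩Patch 2| = 106 − 0.4583 = 105.54.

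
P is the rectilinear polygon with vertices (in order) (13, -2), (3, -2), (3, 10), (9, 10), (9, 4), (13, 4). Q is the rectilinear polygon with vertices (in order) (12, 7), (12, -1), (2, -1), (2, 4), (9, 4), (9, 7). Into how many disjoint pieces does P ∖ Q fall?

P ∖ Q splits into 2 disjoint pieces (area 15, area 36).

2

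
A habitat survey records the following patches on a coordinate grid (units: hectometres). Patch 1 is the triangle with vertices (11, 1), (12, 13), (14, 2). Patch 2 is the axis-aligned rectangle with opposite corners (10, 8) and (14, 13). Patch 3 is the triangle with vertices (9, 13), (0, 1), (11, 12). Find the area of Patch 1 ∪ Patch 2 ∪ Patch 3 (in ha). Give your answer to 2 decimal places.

49.94

By inclusion–exclusion:
Individual areas: |Patch 1| = 17.5, |Patch 2| = 20, |Patch 3| = 16.5.
|Patch 1∩Patch 2| = 3.3144.
|Patch 1∩Patch 3| = 0.
|Patch 2∩Patch 3| = 0.75.
|Patch 1∩Patch 2∩Patch 3| = 0.
|Patch 1 ∪ Patch 2 ∪ Patch 3| = 54 − 4.0644 + 0 = 49.94.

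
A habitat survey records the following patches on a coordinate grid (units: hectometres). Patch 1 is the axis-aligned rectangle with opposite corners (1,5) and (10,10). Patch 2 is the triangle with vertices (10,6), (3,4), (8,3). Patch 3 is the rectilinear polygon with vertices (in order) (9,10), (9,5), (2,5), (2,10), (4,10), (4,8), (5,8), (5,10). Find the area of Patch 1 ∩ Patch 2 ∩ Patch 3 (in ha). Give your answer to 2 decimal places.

0.89

The intersection is the polygon with vertices (9,5.714), (9,5), (6.5,5).
By the shoelace formula its area is 0.89.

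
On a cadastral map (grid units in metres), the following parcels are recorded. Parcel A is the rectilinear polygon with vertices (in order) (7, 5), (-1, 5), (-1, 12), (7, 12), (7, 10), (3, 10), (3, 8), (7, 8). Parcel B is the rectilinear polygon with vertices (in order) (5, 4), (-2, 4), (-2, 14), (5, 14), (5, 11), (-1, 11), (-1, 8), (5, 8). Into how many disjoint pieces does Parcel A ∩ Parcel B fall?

2

Parcel A ∩ Parcel B splits into 2 disjoint pieces (area 18, area 6).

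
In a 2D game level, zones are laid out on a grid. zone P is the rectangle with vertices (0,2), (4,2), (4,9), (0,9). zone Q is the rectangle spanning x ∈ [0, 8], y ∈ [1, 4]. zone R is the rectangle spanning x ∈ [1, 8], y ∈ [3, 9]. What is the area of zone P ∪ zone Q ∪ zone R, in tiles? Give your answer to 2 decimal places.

64.00

By inclusion–exclusion:
Individual areas: |zone P| = 28, |zone Q| = 24, |zone R| = 42.
|zone P∩zone Q|: x∈[0,4], y∈[2,4] → 4·2 = 8.
|zone P∩zone R|: x∈[1,4], y∈[3,9] → 3·6 = 18.
|zone Q∩zone R|: x∈[1,8], y∈[3,4] → 7·1 = 7.
|zone P∩zone Q∩zone R| = 3.
|zone P ∪ zone Q ∪ zone R| = 94 − 33 + 3 = 64.00.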